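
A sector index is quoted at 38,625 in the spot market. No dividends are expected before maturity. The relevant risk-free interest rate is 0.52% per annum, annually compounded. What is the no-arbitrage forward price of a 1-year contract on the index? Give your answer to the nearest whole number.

38,826

F = S · (1+r)^T
= 38625 × 1.005200
F = 38,826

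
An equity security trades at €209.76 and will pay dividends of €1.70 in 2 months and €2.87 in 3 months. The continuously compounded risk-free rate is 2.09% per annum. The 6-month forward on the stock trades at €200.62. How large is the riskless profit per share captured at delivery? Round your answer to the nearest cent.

PV(dividends) I = 1.70·e^(−0.0209·2/12) + 2.87·e^(−0.0209·3/12) = 4.5491
Fair forward F* = (S − I)·e^(rT) = (209.76 − 4.5491)·e^0.010450 = 205.2109 × 1.010505 = 207.3666
Market €200.62 < fair 207.3666: forward underpriced → reverse cash-and-carry (short the stock, invest proceeds at r, pay the dividends, go long the forward).
Profit at T = |F_mkt − F*| = |200.62 − 207.3666| = €6.75 per share

€6.75 per share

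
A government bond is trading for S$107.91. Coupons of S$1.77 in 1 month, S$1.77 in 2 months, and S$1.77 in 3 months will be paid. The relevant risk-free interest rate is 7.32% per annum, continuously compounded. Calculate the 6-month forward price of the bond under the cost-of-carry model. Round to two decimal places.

PV(coupons) I = 1.77·e^(−0.0732·1/12) + 1.77·e^(−0.0732·2/12) + 1.77·e^(−0.0732·3/12)
I = 1.7592 + 1.7485 + 1.7379 = 5.2456
F = (S − I)·e^(rT) = (107.91 − 5.2456) · e^(0.0732·6/12)
= 102.6644 · e^0.036600 = 102.6644 × 1.037278 = S$106.49

S$106.49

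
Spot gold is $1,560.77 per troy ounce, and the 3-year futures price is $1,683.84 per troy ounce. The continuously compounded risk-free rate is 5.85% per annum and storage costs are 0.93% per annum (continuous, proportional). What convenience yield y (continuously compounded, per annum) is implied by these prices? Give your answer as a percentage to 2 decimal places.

F = S·e^((r+u−y)T) ⇒ (r+u−y) = ln(F/S)/T
ln(1683.84/1560.77) = 0.075898; /T ⇒ 0.025299
y = r + u − ln(F/S)/T = 0.0585 + 0.0093 − 0.025299 = 0.042501
y = 4.25%

4.25%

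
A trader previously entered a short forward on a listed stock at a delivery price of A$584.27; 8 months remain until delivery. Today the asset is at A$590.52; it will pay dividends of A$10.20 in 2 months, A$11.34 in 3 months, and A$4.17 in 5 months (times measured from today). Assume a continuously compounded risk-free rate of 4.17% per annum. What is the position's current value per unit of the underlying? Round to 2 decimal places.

PV(remaining dividends) I = 10.20·e^(−0.0417·2/12) + 11.34·e^(−0.0417·3/12) + 4.17·e^(−0.0417·5/12) = 25.4499
Current forward F = (S − I)·e^(rT) = (590.52 − 25.4499)·e^(0.0417·8/12) = 565.0701 × 1.028190 = 580.9994
Value (long) = (F − K)·e^(−rT) = (580.9994 − 584.27) × 0.972583 = -3.1809
Short position value = −(long value) = A$3.18

A$3.18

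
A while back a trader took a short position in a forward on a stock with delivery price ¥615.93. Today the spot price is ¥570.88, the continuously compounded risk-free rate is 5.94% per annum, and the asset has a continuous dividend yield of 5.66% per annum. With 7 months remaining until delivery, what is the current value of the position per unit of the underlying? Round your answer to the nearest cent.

¥42.61

Current fair forward for the remaining 7 months: F = S·e^((r − q)·T), (r − q) = 0.0594 − 0.0566 = 0.0028
F = 570.88 · e^(0.0028 × 7/12) = 570.88 × 1.001635 = 571.8134
Value of long forward = (F − K)·e^(−rT) = (571.8134 − 615.93) · e^(−0.0594·7/12)
= -44.1166 × 0.965943 = -42.61
Short position value = −(long value) = ¥42.61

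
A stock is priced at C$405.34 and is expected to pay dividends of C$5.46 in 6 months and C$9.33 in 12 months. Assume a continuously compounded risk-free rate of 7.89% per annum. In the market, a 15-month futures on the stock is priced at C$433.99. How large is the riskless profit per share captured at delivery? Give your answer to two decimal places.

C$1.94 per share

PV(dividends) I = 5.46·e^(−0.0789·6/12) + 9.33·e^(−0.0789·12/12) = 13.8710
Fair futures F* = (S − I)·e^(rT) = (405.34 − 13.8710)·e^0.098625 = 391.4690 × 1.103652 = 432.0455
Market C$433.99 > fair 432.0455: forward overpriced → cash-and-carry (borrow at r, buy the stock and collect the dividends, short the forward).
Profit at T = |F_mkt − F*| = |433.99 − 432.0455| = C$1.94 per share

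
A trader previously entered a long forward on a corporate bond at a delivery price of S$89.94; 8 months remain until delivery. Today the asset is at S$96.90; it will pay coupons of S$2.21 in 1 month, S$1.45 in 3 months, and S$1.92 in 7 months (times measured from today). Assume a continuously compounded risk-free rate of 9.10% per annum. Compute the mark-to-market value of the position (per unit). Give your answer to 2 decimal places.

S$6.82

PV(remaining coupons) I = 2.21·e^(−0.0910·1/12) + 1.45·e^(−0.0910·3/12) + 1.92·e^(−0.0910·7/12) = 5.4314
Current forward F = (S − I)·e^(rT) = (96.90 − 5.4314)·e^(0.0910·8/12) = 91.4686 × 1.062545 = 97.1895
Value (long) = (F − K)·e^(−rT) = (97.1895 − 89.94) × 0.941137 = 6.8228
Value = S$6.82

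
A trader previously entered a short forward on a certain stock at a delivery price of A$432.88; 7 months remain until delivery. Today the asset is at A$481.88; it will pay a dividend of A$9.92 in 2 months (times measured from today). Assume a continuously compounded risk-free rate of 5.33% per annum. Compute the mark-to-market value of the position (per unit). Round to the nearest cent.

-A$52.42

PV(remaining dividends) I = 9.92·e^(−0.0533·2/12) = 9.8323
Current forward F = (S − I)·e^(rT) = (481.88 − 9.8323)·e^(0.0533·7/12) = 472.0477 × 1.031580 = 486.9550
Value (long) = (F − K)·e^(−rT) = (486.9550 − 432.88) × 0.969387 = 52.4196
Short position value = −(long value) = -A$52.42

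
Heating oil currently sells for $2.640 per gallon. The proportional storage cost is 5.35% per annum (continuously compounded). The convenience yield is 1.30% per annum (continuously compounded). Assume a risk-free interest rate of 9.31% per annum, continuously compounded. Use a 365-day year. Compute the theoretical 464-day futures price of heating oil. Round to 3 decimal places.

Net carry = r + u − y = 0.0931 + 0.0535 − 0.0130 = 0.1336
F = S·e^((r+u−y)T) = 2.640 · e^(0.1336 × 464/365) = 2.640 · e^0.169837
= 2.640 × 1.185112 = $3.129 per gallon

$3.129 per gallon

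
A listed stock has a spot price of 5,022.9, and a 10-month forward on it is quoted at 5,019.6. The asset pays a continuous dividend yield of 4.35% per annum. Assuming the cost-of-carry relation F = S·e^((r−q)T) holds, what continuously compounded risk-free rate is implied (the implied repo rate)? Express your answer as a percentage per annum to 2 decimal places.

4.27%

From F = S·e^((r−q)T): (r − q) = ln(F/S)/T
ln(5019.6/5022.9) = ln(0.999343) = -0.000657
(r − q) = -0.000657 / (10/12) = -0.000788
r = ln(F/S)/T + q = -0.000788 + 0.0435 = 0.042712
r = 4.27%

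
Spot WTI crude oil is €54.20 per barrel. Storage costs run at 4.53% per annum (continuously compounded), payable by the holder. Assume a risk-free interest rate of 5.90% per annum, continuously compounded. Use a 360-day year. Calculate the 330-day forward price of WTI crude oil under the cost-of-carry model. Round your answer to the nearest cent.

Net carry = r + u − y = 0.0590 + 0.0453 − 0.0000 = 0.1043
F = S·e^((r+u−y)T) = 54.20 · e^(0.1043 × 330/360) = 54.20 · e^0.095608
= 54.20 × 1.100328 = €59.64 per barrel

€59.64 per barrel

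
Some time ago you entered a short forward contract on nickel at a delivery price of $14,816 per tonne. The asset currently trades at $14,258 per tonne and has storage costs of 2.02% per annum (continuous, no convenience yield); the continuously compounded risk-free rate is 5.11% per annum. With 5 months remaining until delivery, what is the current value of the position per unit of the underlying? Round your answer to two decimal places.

$125.37 per tonne

Current fair forward for the remaining 5 months: F = S·e^((r + u)·T), (r + u) = 0.0511 + 0.0202 = 0.0713
F = 14258 · e^(0.0713 × 5/12) = 14258 × 1.03015403 = 14687.9362
Value of long forward = (F − K)·e^(−rT) = (14687.9362 − 14816) · e^(−0.0511·5/12)
= -128.0638 × 0.97893340 = -125.37
Short position value = −(long value) = $125.37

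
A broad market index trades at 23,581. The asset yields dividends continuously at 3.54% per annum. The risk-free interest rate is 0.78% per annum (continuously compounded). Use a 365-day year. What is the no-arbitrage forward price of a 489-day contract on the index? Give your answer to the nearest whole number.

22,725

F = S·e^((r − q)T) = 23581 · e^((0.0078 − 0.0354) × 489/365)
= 23581 · e^-0.036976 = 23581 × 0.963699
F = 22,725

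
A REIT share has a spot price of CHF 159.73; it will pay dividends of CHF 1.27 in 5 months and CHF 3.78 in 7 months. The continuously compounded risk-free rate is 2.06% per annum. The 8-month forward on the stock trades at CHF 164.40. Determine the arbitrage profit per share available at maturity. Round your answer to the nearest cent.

PV(dividends) I = 1.27·e^(−0.0206·5/12) + 3.78·e^(−0.0206·7/12) = 4.9940
Fair forward F* = (S − I)·e^(rT) = (159.73 − 4.9940)·e^0.013733 = 154.7360 × 1.013828 = 156.8757
Market CHF 164.40 > fair 156.8757: forward overpriced → cash-and-carry (borrow at r, buy the stock and collect the dividends, short the forward).
Profit at T = |F_mkt − F*| = |164.40 − 156.8757| = CHF 7.52 per share

CHF 7.52 per share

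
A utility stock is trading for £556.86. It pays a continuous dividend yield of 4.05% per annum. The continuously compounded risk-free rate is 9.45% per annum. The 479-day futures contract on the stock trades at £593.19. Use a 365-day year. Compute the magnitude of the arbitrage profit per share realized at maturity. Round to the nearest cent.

Fair futures: F* = S·e^(carry·T), with carry = (r − q) = 0.0945 − 0.0405 = 0.0540
F* = 556.86 · e^(0.0540 × 479/365) = 556.86 · e^0.070866 = 556.86 × 1.073437 = £597.7541
Market £593.19 < fair £597.7541: forward underpriced → reverse cash-and-carry (short spot, go long the forward).
At maturity, profit = |F_mkt − F*| = |593.19 − 597.7541| = £4.56 per share

£4.56 per share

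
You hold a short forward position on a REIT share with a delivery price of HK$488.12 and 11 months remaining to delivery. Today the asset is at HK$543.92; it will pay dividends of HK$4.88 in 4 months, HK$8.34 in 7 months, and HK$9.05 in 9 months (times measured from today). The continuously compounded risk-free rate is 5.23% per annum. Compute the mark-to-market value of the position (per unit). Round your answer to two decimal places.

PV(remaining dividends) I = 4.88·e^(−0.0523·4/12) + 8.34·e^(−0.0523·7/12) + 9.05·e^(−0.0523·9/12) = 21.5870
Current forward F = (S − I)·e^(rT) = (543.92 − 21.5870)·e^(0.0523·11/12) = 522.3330 × 1.049109 = 547.9843
Value (long) = (F − K)·e^(−rT) = (547.9843 − 488.12) × 0.953189 = 57.0620
Short position value = −(long value) = -HK$57.06

-HK$57.06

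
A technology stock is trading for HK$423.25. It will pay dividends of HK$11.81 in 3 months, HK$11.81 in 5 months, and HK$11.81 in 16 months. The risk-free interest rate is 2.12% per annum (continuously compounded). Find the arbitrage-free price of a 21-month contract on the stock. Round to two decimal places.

HK$402.99

PV(dividends) I = 11.81·e^(−0.0212·3/12) + 11.81·e^(−0.0212·5/12) + 11.81·e^(−0.0212·16/12)
I = 11.7476 + 11.7061 + 11.4808 = 34.9345
F = (S − I)·e^(rT) = (423.25 − 34.9345) · e^(0.0212·21/12)
= 388.3155 · e^0.037100 = 388.3155 × 1.037797 = HK$402.99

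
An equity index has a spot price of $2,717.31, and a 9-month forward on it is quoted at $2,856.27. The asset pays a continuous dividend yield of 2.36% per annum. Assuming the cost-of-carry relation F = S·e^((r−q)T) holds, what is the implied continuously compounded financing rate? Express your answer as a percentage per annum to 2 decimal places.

From F = S·e^((r−q)T): (r − q) = ln(F/S)/T
ln(2856.27/2717.31) = ln(1.051139) = 0.049874
(r − q) = 0.049874 / (9/12) = 0.066499
r = ln(F/S)/T + q = 0.066499 + 0.0236 = 0.090099
r = 9.01%

9.01%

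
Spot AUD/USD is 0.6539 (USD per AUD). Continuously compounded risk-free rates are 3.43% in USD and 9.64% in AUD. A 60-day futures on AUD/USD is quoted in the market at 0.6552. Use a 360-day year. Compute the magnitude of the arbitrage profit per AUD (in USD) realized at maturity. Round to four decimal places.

Fair futures: F* = S·e^(carry·T), with carry = (r_USD − r_AUD) = 0.0343 − 0.0964 = -0.0621
F* = 0.6539 · e^(-0.0621 × 60/360) = 0.6539 · e^-0.010350 = 0.6539 × 0.989703 = 0.6472
Market 0.6552 > fair 0.6472: forward overpriced → cash-and-carry (buy spot, short the forward).
At maturity, profit = |F_mkt − F*| = |0.6552 − 0.6472| = 0.0080 per AUD (in USD)

0.0080 per AUD (in USD)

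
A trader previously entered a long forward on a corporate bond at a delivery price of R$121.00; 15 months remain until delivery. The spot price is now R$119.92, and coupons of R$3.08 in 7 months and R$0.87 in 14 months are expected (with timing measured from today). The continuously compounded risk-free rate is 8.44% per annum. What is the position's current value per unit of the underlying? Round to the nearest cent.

PV(remaining coupons) I = 3.08·e^(−0.0844·7/12) + 0.87·e^(−0.0844·14/12) = 3.7205
Current forward F = (S − I)·e^(rT) = (119.92 − 3.7205)·e^(0.0844·15/12) = 116.1995 × 1.111266 = 129.1286
Value (long) = (F − K)·e^(−rT) = (129.1286 − 121.00) × 0.899874 = 7.3147
Value = R$7.31

R$7.31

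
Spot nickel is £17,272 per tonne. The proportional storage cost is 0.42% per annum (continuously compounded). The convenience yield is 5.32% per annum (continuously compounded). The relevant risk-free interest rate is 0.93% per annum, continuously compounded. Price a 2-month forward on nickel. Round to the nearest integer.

Net carry = r + u − y = 0.0093 + 0.0042 − 0.0532 = -0.0397
F = S·e^((r+u−y)T) = 17272 · e^(-0.0397 × 2/12) = 17272 · e^-0.006617
= 17272 × 0.993405 = £17,158 per tonne

£17,158 per tonne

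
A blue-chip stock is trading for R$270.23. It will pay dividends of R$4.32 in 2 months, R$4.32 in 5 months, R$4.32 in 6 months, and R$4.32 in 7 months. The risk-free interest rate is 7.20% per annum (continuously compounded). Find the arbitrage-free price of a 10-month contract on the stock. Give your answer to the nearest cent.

PV(dividends) I = 4.32·e^(−0.0720·2/12) + 4.32·e^(−0.0720·5/12) + 4.32·e^(−0.0720·6/12) + 4.32·e^(−0.0720·7/12)
I = 4.2685 + 4.1923 + 4.1672 + 4.1423 = 16.7703
F = (S − I)·e^(rT) = (270.23 − 16.7703) · e^(0.0720·10/12)
= 253.4597 · e^0.060000 = 253.4597 × 1.061837 = R$269.13

R$269.13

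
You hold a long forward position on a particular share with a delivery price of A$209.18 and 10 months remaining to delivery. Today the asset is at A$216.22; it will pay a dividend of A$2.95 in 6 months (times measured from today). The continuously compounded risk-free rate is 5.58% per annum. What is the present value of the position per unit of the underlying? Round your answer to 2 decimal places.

PV(remaining dividends) I = 2.95·e^(−0.0558·6/12) = 2.8688
Current forward F = (S − I)·e^(rT) = (216.22 − 2.8688)·e^(0.0558·10/12) = 213.3512 × 1.047598 = 223.5063
Value (long) = (F − K)·e^(−rT) = (223.5063 − 209.18) × 0.954565 = 13.6754
Value = A$13.68

A$13.68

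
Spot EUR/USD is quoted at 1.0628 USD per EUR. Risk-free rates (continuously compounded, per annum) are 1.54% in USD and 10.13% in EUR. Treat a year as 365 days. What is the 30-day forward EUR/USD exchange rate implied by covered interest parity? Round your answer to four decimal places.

1.0553

F = S·e^((r_USD − r_EUR)T) = 1.0628 · e^((0.0154 − 0.1013) × 30/365)
= 1.0628 · e^-0.007060 = 1.0628 × 0.992965
F = 1.0553 USD per EUR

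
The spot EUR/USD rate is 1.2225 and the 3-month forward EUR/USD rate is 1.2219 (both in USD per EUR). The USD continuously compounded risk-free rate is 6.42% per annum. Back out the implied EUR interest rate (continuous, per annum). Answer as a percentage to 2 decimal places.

F = S·e^((r_USD − r_EUR)T) ⇒ r_EUR = r_USD − ln(F/S)/T
ln(1.2219/1.2225) = -0.000491; /(3/12) = -0.001964
r_EUR = 0.0642 + 0.001964 = 0.066164
r_EUR = 6.62%

6.62%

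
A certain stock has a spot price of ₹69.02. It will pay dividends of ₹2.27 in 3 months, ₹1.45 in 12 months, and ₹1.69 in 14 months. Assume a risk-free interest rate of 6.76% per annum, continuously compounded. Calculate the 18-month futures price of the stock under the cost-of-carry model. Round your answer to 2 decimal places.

PV(dividends) I = 2.27·e^(−0.0676·3/12) + 1.45·e^(−0.0676·12/12) + 1.69·e^(−0.0676·14/12)
I = 2.2320 + 1.3552 + 1.5618 = 5.1490
F = (S − I)·e^(rT) = (69.02 − 5.1490) · e^(0.0676·18/12)
= 63.8710 · e^0.101400 = 63.8710 × 1.106719 = ₹70.69

₹70.69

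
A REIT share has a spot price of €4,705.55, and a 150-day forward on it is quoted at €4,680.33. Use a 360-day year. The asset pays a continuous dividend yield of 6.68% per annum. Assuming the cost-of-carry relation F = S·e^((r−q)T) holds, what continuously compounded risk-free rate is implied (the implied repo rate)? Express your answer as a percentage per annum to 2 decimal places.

5.39%

From F = S·e^((r−q)T): (r − q) = ln(F/S)/T
ln(4680.33/4705.55) = ln(0.994640) = -0.005374
(r − q) = -0.005374 / (150/360) = -0.012898
r = ln(F/S)/T + q = -0.012898 + 0.0668 = 0.053902
r = 5.39%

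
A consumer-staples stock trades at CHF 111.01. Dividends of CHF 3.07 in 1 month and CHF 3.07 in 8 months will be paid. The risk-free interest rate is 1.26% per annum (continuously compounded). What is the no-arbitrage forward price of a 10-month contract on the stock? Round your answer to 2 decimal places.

CHF 106.01

PV(dividends) I = 3.07·e^(−0.0126·1/12) + 3.07·e^(−0.0126·8/12)
I = 3.0668 + 3.0443 = 6.1111
F = (S − I)·e^(rT) = (111.01 − 6.1111) · e^(0.0126·10/12)
= 104.8989 · e^0.010500 = 104.8989 × 1.010555 = CHF 106.01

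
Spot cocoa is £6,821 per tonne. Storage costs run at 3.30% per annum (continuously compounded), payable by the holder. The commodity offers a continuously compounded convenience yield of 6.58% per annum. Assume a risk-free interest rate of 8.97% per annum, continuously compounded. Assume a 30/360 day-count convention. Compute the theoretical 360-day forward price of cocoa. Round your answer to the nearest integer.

£7,220 per tonne

Net carry = r + u − y = 0.0897 + 0.0330 − 0.0658 = 0.0569
F = S·e^((r+u−y)T) = 6821 · e^(0.0569 × 360/360) = 6821 · e^0.056900
= 6821 × 1.058550 = £7,220 per tonne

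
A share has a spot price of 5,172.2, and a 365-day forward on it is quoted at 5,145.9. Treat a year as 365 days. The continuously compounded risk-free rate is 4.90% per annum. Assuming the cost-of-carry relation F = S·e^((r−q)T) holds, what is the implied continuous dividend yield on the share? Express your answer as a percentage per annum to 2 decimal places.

From F = S·e^((r−q)T): (r − q) = ln(F/S)/T
ln(5145.9/5172.2) = ln(0.994915) = -0.005098
(r − q) = -0.005098 / (365/365) = -0.005098
q = r − ln(F/S)/T = 0.0490 + 0.005098 = 0.054098
q = 5.41%

5.41%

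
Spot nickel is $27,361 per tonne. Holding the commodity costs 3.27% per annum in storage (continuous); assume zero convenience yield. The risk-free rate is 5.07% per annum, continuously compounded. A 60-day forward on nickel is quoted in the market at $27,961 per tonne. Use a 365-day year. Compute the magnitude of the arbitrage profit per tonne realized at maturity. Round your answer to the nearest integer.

Fair forward: F* = S·e^(carry·T), with carry = (r + u) = 0.0507 + 0.0327 = 0.0834
F* = 27361 · e^(0.0834 × 60/365) = 27361 · e^0.013710 = 27361 × 1.013804 = $27738.6912
Market $27961 > fair $27738.6912: forward overpriced → cash-and-carry (buy spot, short the forward).
At maturity, profit = |F_mkt − F*| = |27961 − 27738.6912| = $222 per tonne

$222 per tonne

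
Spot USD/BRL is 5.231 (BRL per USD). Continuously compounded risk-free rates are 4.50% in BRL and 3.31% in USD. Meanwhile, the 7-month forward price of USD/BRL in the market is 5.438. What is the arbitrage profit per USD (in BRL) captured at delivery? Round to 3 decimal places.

Fair forward: F* = S·e^(carry·T), with carry = (r_BRL − r_USD) = 0.0450 − 0.0331 = 0.0119
F* = 5.231 · e^(0.0119 × 7/12) = 5.231 · e^0.006942 = 5.231 × 1.006966 = 5.2674
Market 5.438 > fair 5.2674: forward overpriced → cash-and-carry (buy spot, short the forward).
At maturity, profit = |F_mkt − F*| = |5.438 − 5.2674| = 0.171 per USD (in BRL)

0.171 per USD (in BRL)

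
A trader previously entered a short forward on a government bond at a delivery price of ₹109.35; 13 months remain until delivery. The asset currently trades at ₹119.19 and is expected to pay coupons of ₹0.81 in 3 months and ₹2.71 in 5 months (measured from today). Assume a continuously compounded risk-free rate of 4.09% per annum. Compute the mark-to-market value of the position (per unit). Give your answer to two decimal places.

PV(remaining coupons) I = 0.81·e^(−0.0409·3/12) + 2.71·e^(−0.0409·5/12) = 3.4660
Current forward F = (S − I)·e^(rT) = (119.19 − 3.4660)·e^(0.0409·13/12) = 115.7240 × 1.045305 = 120.9669
Value (long) = (F − K)·e^(−rT) = (120.9669 − 109.35) × 0.956659 = 11.1134
Short position value = −(long value) = -₹11.11

-₹11.11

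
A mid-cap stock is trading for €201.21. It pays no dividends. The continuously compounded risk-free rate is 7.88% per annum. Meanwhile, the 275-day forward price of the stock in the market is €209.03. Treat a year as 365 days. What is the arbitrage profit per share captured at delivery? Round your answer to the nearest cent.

Fair forward: F* = S·e^(carry·T), with carry = r = 0.0788
F* = 201.21 · e^(0.0788 × 275/365) = 201.21 · e^0.059370 = 201.21 × 1.061168 = €213.5176
Market €209.03 < fair €213.5176: forward underpriced → reverse cash-and-carry (short spot, go long the forward).
At maturity, profit = |F_mkt − F*| = |209.03 − 213.5176| = €4.49 per share

€4.49 per share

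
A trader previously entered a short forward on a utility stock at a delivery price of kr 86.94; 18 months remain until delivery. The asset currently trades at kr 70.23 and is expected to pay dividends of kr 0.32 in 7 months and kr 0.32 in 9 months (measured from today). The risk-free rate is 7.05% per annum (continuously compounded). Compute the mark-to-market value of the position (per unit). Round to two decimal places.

kr 8.60

PV(remaining dividends) I = 0.32·e^(−0.0705·7/12) + 0.32·e^(−0.0705·9/12) = 0.6106
Current forward F = (S − I)·e^(rT) = (70.23 − 0.6106)·e^(0.0705·18/12) = 69.6194 × 1.111544 = 77.3850
Value (long) = (F − K)·e^(−rT) = (77.3850 − 86.94) × 0.899650 = -8.5962
Short position value = −(long value) = kr 8.60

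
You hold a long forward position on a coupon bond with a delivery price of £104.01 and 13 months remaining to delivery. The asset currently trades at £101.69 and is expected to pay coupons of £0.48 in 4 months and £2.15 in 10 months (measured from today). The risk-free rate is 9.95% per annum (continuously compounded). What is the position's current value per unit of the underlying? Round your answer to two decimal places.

PV(remaining coupons) I = 0.48·e^(−0.0995·4/12) + 2.15·e^(−0.0995·10/12) = 2.4433
Current forward F = (S − I)·e^(rT) = (101.69 − 2.4433)·e^(0.0995·13/12) = 99.2467 × 1.113816 = 110.5426
Value (long) = (F − K)·e^(−rT) = (110.5426 − 104.01) × 0.897815 = 5.8651
Value = £5.87

£5.87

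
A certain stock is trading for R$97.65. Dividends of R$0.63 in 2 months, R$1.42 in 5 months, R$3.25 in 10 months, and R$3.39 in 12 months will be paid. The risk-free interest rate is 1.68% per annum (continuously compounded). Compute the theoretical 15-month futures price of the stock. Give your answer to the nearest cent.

PV(dividends) I = 0.63·e^(−0.0168·2/12) + 1.42·e^(−0.0168·5/12) + 3.25·e^(−0.0168·10/12) + 3.39·e^(−0.0168·12/12)
I = 0.6282 + 1.4101 + 3.2048 + 3.3335 = 8.5766
F = (S − I)·e^(rT) = (97.65 − 8.5766) · e^(0.0168·15/12)
= 89.0734 · e^0.021000 = 89.0734 × 1.021222 = R$90.96

R$90.96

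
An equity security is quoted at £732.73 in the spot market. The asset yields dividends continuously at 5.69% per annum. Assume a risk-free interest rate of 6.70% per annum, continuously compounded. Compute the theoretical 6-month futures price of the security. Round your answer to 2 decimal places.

F = S·e^((r − q)T) = 732.73 · e^((0.0670 − 0.0569) × 6/12)
= 732.73 · e^0.005050 = 732.73 × 1.005063
F = £736.44

£736.44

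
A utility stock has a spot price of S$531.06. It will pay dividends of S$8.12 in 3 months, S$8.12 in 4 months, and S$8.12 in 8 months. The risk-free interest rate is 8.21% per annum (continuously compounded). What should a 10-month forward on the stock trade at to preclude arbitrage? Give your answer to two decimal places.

PV(dividends) I = 8.12·e^(−0.0821·3/12) + 8.12·e^(−0.0821·4/12) + 8.12·e^(−0.0821·8/12)
I = 7.9550 + 7.9008 + 7.6875 = 23.5433
F = (S − I)·e^(rT) = (531.06 − 23.5433) · e^(0.0821·10/12)
= 507.5167 · e^0.068417 = 507.5167 × 1.070812 = S$543.45

S$543.45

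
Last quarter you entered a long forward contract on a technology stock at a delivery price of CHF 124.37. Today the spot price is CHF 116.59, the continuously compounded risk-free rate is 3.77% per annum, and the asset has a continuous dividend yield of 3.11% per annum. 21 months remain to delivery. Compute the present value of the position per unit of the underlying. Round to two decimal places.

Current fair forward for the remaining 21 months: F = S·e^((r − q)·T), (r − q) = 0.0377 − 0.0311 = 0.0066
F = 116.59 · e^(0.0066 × 21/12) = 116.59 × 1.011617 = 117.9444
Value of long forward = (F − K)·e^(−rT) = (117.9444 − 124.37) · e^(−0.0377·21/12)
= -6.4256 × 0.936154 = -6.02

-CHF 6.02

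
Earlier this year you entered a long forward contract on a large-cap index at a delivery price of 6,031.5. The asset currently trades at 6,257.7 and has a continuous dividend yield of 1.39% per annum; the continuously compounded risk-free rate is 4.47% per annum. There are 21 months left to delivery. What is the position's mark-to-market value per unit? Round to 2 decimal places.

Current fair forward for the remaining 21 months: F = S·e^((r − q)·T), (r − q) = 0.0447 − 0.0139 = 0.0308
F = 6257.7 · e^(0.0308 × 21/12) = 6257.7 × 1.05537906 = 6604.2455
Value of long forward = (F − K)·e^(−rT) = (6604.2455 − 6031.5) · e^(−0.0447·21/12)
= 572.7455 × 0.92475633 = 529.65

529.65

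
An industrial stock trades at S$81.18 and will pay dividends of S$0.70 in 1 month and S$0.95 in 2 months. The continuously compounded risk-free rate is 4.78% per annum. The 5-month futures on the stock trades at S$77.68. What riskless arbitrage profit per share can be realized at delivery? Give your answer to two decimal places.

S$3.46 per share

PV(dividends) I = 0.70·e^(−0.0478·1/12) + 0.95·e^(−0.0478·2/12) = 1.6397
Fair futures F* = (S − I)·e^(rT) = (81.18 − 1.6397)·e^0.019917 = 79.5403 × 1.020117 = 81.1404
Market S$77.68 < fair 81.1404: forward underpriced → reverse cash-and-carry (short the stock, invest proceeds at r, pay the dividends, go long the forward).
Profit at T = |F_mkt − F*| = |77.68 − 81.1404| = S$3.46 per share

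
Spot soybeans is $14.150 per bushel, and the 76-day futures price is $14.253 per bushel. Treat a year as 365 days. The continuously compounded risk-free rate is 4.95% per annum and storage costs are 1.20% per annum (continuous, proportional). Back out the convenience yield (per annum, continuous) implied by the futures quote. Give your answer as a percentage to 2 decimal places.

F = S·e^((r+u−y)T) ⇒ (r+u−y) = ln(F/S)/T
ln(14.253/14.150) = 0.007253; /T ⇒ 0.034833
y = r + u − ln(F/S)/T = 0.0495 + 0.0120 − 0.034833 = 0.026667
y = 2.67%

2.67%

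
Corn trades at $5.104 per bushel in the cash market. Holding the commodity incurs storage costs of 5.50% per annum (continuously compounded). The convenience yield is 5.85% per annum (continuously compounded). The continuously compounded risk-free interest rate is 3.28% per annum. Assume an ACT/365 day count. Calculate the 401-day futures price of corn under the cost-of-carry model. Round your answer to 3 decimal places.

$5.271 per bushel

Net carry = r + u − y = 0.0328 + 0.0550 − 0.0585 = 0.0293
F = S·e^((r+u−y)T) = 5.104 · e^(0.0293 × 401/365) = 5.104 · e^0.032190
= 5.104 × 1.032714 = $5.271 per bushel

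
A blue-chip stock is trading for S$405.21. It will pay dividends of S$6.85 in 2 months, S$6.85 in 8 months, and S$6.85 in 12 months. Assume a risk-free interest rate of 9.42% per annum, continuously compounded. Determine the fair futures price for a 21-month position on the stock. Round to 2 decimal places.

S$454.94

PV(dividends) I = 6.85·e^(−0.0942·2/12) + 6.85·e^(−0.0942·8/12) + 6.85·e^(−0.0942·12/12)
I = 6.7433 + 6.4330 + 6.2342 = 19.4105
F = (S − I)·e^(rT) = (405.21 − 19.4105) · e^(0.0942·21/12)
= 385.7995 · e^0.164850 = 385.7995 × 1.179216 = S$454.94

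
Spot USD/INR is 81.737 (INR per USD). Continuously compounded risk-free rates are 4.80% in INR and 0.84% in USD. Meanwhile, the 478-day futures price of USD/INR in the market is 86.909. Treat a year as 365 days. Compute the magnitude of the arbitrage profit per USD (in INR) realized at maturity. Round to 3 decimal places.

Fair futures: F* = S·e^(carry·T), with carry = (r_INR − r_USD) = 0.0480 − 0.0084 = 0.0396
F* = 81.737 · e^(0.0396 × 478/365) = 81.737 · e^0.051860 = 81.737 × 1.053228 = 86.0877
Market 86.909 > fair 86.0877: forward overpriced → cash-and-carry (buy spot, short the forward).
At maturity, profit = |F_mkt − F*| = |86.909 − 86.0877| = 0.821 per USD (in INR)

0.821 per USD (in INR)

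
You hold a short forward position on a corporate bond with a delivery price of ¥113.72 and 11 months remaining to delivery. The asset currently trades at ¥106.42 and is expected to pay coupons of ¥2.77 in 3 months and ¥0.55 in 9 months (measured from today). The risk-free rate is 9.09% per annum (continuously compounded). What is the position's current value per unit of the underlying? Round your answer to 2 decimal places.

PV(remaining coupons) I = 2.77·e^(−0.0909·3/12) + 0.55·e^(−0.0909·9/12) = 3.2215
Current forward F = (S − I)·e^(rT) = (106.42 − 3.2215)·e^(0.0909·11/12) = 103.1985 × 1.086895 = 112.1659
Value (long) = (F − K)·e^(−rT) = (112.1659 − 113.72) × 0.920052 = -1.4299
Short position value = −(long value) = ¥1.43

¥1.43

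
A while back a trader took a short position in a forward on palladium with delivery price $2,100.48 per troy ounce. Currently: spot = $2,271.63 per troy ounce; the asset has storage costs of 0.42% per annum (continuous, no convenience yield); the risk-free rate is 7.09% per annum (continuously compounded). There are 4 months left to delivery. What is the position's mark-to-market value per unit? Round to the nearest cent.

Current fair forward for the remaining 4 months: F = S·e^((r + u)·T), (r + u) = 0.0709 + 0.0042 = 0.0751
F = 2271.63 · e^(0.0751 × 4/12) = 2271.63 × 1.02534930 = 2329.2142
Value of long forward = (F − K)·e^(−rT) = (2329.2142 − 2100.48) · e^(−0.0709·4/12)
= 228.7342 × 0.97664375 = 223.39
Short position value = −(long value) = -$223.39

-$223.39 per troy ounce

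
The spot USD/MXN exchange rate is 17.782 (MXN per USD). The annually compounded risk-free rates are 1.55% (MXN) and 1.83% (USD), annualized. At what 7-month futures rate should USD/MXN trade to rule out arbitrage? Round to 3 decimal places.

By covered interest parity, F = S · (1+r_MXN)^T / (1+r_USD)^T
= 17.782 × 1.009013 / 1.010635 = 17.782 × 0.998395
F = 17.753 MXN per USD

17.753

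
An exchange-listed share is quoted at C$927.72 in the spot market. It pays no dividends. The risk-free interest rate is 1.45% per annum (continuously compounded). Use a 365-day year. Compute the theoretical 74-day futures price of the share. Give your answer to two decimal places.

C$930.45

F = S·e^(rT) = 927.72 · e^(0.0145 × 74/365)
= 927.72 · e^0.002940 = 927.72 × 1.002944
F = C$930.45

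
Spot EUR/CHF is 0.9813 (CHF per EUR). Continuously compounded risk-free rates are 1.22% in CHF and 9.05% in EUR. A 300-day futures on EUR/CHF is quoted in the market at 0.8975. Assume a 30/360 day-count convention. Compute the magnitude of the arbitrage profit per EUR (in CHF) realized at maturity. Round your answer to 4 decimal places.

0.0218 per EUR (in CHF)

Fair futures: F* = S·e^(carry·T), with carry = (r_CHF − r_EUR) = 0.0122 − 0.0905 = -0.0783
F* = 0.9813 · e^(-0.0783 × 300/360) = 0.9813 · e^-0.065250 = 0.9813 × 0.936833 = 0.9193
Market 0.8975 < fair 0.9193: forward underpriced → reverse cash-and-carry (short spot, go long the forward).
At maturity, profit = |F_mkt − F*| = |0.8975 − 0.9193| = 0.0218 per EUR (in CHF)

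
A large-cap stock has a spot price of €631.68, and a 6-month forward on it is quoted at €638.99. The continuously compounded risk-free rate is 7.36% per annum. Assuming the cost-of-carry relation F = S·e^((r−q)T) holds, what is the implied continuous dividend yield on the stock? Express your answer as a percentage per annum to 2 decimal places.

5.06%

From F = S·e^((r−q)T): (r − q) = ln(F/S)/T
ln(638.99/631.68) = ln(1.011572) = 0.011506
(r − q) = 0.011506 / (6/12) = 0.023012
q = r − ln(F/S)/T = 0.0736 − 0.023012 = 0.050588
q = 5.06%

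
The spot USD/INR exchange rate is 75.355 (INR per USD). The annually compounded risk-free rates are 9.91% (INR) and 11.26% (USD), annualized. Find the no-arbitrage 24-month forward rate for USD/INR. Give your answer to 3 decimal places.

By covered interest parity, F = S · (1+r_INR)^T / (1+r_USD)^T
= 75.355 × 1.208021 / 1.237879 = 75.355 × 0.975880
F = 73.537 INR per USD

73.537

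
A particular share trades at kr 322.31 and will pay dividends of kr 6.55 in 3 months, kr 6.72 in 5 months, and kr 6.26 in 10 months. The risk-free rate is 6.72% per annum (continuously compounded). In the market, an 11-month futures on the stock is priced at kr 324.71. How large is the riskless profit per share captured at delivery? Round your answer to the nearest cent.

PV(dividends) I = 6.55·e^(−0.0672·3/12) + 6.72·e^(−0.0672·5/12) + 6.26·e^(−0.0672·10/12) = 18.8944
Fair futures F* = (S − I)·e^(rT) = (322.31 − 18.8944)·e^0.061600 = 303.4156 × 1.063537 = 322.6937
Market kr 324.71 > fair 322.6937: forward overpriced → cash-and-carry (borrow at r, buy the stock and collect the dividends, short the forward).
Profit at T = |F_mkt − F*| = |324.71 − 322.6937| = kr 2.02 per share

kr 2.02 per share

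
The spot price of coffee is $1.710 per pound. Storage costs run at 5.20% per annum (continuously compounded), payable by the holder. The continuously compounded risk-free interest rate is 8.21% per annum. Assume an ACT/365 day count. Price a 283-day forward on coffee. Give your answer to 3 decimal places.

$1.897 per pound

Net carry = r + u − y = 0.0821 + 0.0520 − 0.0000 = 0.1341
F = S·e^((r+u−y)T) = 1.710 · e^(0.1341 × 283/365) = 1.710 · e^0.103973
= 1.710 × 1.109570 = $1.897 per pound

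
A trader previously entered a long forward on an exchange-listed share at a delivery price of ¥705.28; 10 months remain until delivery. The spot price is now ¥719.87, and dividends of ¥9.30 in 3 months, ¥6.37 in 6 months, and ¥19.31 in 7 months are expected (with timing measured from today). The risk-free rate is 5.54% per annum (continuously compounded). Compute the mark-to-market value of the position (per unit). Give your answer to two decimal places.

PV(remaining dividends) I = 9.30·e^(−0.0554·3/12) + 6.37·e^(−0.0554·6/12) + 19.31·e^(−0.0554·7/12) = 34.0640
Current forward F = (S − I)·e^(rT) = (719.87 − 34.0640)·e^(0.0554·10/12) = 685.8060 × 1.047249 = 718.2096
Value (long) = (F − K)·e^(−rT) = (718.2096 − 705.28) × 0.954883 = 12.3463
Value = ¥12.35

¥12.35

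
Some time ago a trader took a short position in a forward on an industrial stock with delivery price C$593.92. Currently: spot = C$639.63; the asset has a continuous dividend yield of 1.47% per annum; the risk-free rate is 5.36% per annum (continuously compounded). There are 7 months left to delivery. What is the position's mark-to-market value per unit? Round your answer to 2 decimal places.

Current fair forward for the remaining 7 months: F = S·e^((r − q)·T), (r − q) = 0.0536 − 0.0147 = 0.0389
F = 639.63 · e^(0.0389 × 7/12) = 639.63 × 1.022951 = 654.3101
Value of long forward = (F − K)·e^(−rT) = (654.3101 − 593.92) · e^(−0.0536·7/12)
= 60.3901 × 0.969217 = 58.53
Short position value = −(long value) = -C$58.53

-C$58.53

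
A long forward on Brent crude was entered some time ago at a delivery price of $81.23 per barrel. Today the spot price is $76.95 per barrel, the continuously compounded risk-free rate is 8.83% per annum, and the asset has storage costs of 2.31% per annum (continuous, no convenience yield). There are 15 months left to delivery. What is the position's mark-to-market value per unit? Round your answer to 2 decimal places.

Current fair forward for the remaining 15 months: F = S·e^((r + u)·T), (r + u) = 0.0883 + 0.0231 = 0.1114
F = 76.95 · e^(0.1114 × 15/12) = 76.95 × 1.149411 = 88.4472
Value of long forward = (F − K)·e^(−rT) = (88.4472 − 81.23) · e^(−0.0883·15/12)
= 7.2172 × 0.895498 = 6.46

$6.46 per barrel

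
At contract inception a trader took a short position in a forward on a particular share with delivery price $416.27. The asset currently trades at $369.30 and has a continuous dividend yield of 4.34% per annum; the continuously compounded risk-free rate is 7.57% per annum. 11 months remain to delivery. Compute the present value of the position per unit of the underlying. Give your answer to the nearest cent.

Current fair forward for the remaining 11 months: F = S·e^((r − q)·T), (r − q) = 0.0757 − 0.0434 = 0.0323
F = 369.30 · e^(0.0323 × 11/12) = 369.30 × 1.030051 = 380.3978
Value of long forward = (F − K)·e^(−rT) = (380.3978 − 416.27) · e^(−0.0757·11/12)
= -35.8722 × 0.932961 = -33.47
Short position value = −(long value) = $33.47

$33.47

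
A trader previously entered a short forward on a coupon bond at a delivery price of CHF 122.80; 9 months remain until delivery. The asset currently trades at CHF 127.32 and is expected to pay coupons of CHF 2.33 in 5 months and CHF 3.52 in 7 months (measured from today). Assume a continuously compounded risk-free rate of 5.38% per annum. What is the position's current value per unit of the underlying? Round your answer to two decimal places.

-CHF 3.69

PV(remaining coupons) I = 2.33·e^(−0.0538·5/12) + 3.52·e^(−0.0538·7/12) = 5.6896
Current forward F = (S − I)·e^(rT) = (127.32 − 5.6896)·e^(0.0538·9/12) = 121.6304 × 1.041175 = 126.6385
Value (long) = (F − K)·e^(−rT) = (126.6385 − 122.80) × 0.960453 = 3.6867
Short position value = −(long value) = -CHF 3.69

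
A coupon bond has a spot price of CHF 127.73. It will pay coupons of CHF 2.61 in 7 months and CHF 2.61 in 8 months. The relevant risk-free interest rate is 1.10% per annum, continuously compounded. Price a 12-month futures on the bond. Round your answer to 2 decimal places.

PV(coupons) I = 2.61·e^(−0.0110·7/12) + 2.61·e^(−0.0110·8/12)
I = 2.5933 + 2.5909 = 5.1842
F = (S − I)·e^(rT) = (127.73 − 5.1842) · e^(0.0110·12/12)
= 122.5458 · e^0.011000 = 122.5458 × 1.011061 = CHF 123.90

CHF 123.90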